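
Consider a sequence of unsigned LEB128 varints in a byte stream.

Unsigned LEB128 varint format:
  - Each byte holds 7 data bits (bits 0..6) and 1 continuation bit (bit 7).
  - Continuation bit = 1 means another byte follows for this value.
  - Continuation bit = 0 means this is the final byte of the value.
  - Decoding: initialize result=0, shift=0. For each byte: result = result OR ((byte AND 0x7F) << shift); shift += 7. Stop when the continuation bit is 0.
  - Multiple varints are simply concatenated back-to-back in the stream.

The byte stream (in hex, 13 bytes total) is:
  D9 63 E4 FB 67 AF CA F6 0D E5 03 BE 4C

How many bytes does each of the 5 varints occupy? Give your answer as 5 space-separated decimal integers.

  byte[0]=0xD9 cont=1 payload=0x59=89: acc |= 89<<0 -> acc=89 shift=7
  byte[1]=0x63 cont=0 payload=0x63=99: acc |= 99<<7 -> acc=12761 shift=14 [end]
Varint 1: bytes[0:2] = D9 63 -> value 12761 (2 byte(s))
  byte[2]=0xE4 cont=1 payload=0x64=100: acc |= 100<<0 -> acc=100 shift=7
  byte[3]=0xFB cont=1 payload=0x7B=123: acc |= 123<<7 -> acc=15844 shift=14
  byte[4]=0x67 cont=0 payload=0x67=103: acc |= 103<<14 -> acc=1703396 shift=21 [end]
Varint 2: bytes[2:5] = E4 FB 67 -> value 1703396 (3 byte(s))
  byte[5]=0xAF cont=1 payload=0x2F=47: acc |= 47<<0 -> acc=47 shift=7
  byte[6]=0xCA cont=1 payload=0x4A=74: acc |= 74<<7 -> acc=9519 shift=14
  byte[7]=0xF6 cont=1 payload=0x76=118: acc |= 118<<14 -> acc=1942831 shift=21
  byte[8]=0x0D cont=0 payload=0x0D=13: acc |= 13<<21 -> acc=29205807 shift=28 [end]
Varint 3: bytes[5:9] = AF CA F6 0D -> value 29205807 (4 byte(s))
  byte[9]=0xE5 cont=1 payload=0x65=101: acc |= 101<<0 -> acc=101 shift=7
  byte[10]=0x03 cont=0 payload=0x03=3: acc |= 3<<7 -> acc=485 shift=14 [end]
Varint 4: bytes[9:11] = E5 03 -> value 485 (2 byte(s))
  byte[11]=0xBE cont=1 payload=0x3E=62: acc |= 62<<0 -> acc=62 shift=7
  byte[12]=0x4C cont=0 payload=0x4C=76: acc |= 76<<7 -> acc=9790 shift=14 [end]
Varint 5: bytes[11:13] = BE 4C -> value 9790 (2 byte(s))

Answer: 2 3 4 2 2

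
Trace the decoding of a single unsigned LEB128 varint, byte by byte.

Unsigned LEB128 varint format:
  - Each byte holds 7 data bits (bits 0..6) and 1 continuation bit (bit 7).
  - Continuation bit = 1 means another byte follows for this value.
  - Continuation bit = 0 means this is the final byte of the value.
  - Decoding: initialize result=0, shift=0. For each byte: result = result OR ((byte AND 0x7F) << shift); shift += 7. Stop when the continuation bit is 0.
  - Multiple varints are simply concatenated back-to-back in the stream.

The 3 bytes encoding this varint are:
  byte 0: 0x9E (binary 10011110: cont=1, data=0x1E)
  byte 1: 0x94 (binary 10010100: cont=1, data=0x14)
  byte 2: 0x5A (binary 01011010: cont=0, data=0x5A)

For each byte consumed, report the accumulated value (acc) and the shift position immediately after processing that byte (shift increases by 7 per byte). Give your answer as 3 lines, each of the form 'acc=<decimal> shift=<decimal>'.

byte 0=0x9E: payload=0x1E=30, contrib = 30<<0 = 30; acc -> 30, shift -> 7
byte 1=0x94: payload=0x14=20, contrib = 20<<7 = 2560; acc -> 2590, shift -> 14
byte 2=0x5A: payload=0x5A=90, contrib = 90<<14 = 1474560; acc -> 1477150, shift -> 21

Answer: acc=30 shift=7
acc=2590 shift=14
acc=1477150 shift=21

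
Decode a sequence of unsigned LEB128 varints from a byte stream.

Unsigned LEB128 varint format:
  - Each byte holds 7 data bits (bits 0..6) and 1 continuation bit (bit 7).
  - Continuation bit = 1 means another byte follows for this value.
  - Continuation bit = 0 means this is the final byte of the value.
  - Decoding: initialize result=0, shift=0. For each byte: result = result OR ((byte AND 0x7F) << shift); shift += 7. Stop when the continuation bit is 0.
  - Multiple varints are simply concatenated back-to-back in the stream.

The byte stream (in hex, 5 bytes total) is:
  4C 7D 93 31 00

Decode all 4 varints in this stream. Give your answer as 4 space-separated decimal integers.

  byte[0]=0x4C cont=0 payload=0x4C=76: acc |= 76<<0 -> acc=76 shift=7 [end]
Varint 1: bytes[0:1] = 4C -> value 76 (1 byte(s))
  byte[1]=0x7D cont=0 payload=0x7D=125: acc |= 125<<0 -> acc=125 shift=7 [end]
Varint 2: bytes[1:2] = 7D -> value 125 (1 byte(s))
  byte[2]=0x93 cont=1 payload=0x13=19: acc |= 19<<0 -> acc=19 shift=7
  byte[3]=0x31 cont=0 payload=0x31=49: acc |= 49<<7 -> acc=6291 shift=14 [end]
Varint 3: bytes[2:4] = 93 31 -> value 6291 (2 byte(s))
  byte[4]=0x00 cont=0 payload=0x00=0: acc |= 0<<0 -> acc=0 shift=7 [end]
Varint 4: bytes[4:5] = 00 -> value 0 (1 byte(s))

Answer: 76 125 6291 0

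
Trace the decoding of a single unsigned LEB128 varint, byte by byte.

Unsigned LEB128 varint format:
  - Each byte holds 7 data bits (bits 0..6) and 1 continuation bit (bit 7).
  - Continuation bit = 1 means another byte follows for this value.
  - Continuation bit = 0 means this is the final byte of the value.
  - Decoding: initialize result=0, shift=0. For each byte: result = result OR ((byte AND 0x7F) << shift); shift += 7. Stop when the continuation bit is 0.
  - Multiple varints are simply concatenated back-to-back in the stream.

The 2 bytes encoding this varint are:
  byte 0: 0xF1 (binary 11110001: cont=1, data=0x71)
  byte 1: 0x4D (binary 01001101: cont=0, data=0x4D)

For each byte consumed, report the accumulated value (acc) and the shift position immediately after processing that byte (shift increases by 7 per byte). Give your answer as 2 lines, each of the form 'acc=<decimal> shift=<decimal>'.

byte 0=0xF1: payload=0x71=113, contrib = 113<<0 = 113; acc -> 113, shift -> 7
byte 1=0x4D: payload=0x4D=77, contrib = 77<<7 = 9856; acc -> 9969, shift -> 14

Answer: acc=113 shift=7
acc=9969 shift=14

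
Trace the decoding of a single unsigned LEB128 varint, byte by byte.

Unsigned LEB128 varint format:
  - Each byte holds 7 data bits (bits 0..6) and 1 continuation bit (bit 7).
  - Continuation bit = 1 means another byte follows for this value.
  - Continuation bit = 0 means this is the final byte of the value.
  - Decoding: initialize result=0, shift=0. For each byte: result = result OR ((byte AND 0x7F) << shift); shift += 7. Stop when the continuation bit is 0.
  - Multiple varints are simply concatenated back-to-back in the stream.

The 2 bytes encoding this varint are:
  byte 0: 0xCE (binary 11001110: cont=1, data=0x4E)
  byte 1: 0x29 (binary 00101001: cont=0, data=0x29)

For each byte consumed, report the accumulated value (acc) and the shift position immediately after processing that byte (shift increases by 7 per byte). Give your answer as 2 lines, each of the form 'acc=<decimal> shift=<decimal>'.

Answer: acc=78 shift=7
acc=5326 shift=14

Derivation:
byte 0=0xCE: payload=0x4E=78, contrib = 78<<0 = 78; acc -> 78, shift -> 7
byte 1=0x29: payload=0x29=41, contrib = 41<<7 = 5248; acc -> 5326, shift -> 14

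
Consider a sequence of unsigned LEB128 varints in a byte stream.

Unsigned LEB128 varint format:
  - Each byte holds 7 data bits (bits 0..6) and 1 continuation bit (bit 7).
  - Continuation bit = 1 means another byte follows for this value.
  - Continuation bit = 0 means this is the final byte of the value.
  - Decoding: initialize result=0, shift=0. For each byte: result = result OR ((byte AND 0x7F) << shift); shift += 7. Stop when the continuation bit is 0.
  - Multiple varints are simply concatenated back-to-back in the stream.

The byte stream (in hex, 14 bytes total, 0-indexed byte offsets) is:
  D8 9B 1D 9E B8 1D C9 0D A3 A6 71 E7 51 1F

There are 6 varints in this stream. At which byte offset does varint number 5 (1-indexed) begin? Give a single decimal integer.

Answer: 11

Derivation:
  byte[0]=0xD8 cont=1 payload=0x58=88: acc |= 88<<0 -> acc=88 shift=7
  byte[1]=0x9B cont=1 payload=0x1B=27: acc |= 27<<7 -> acc=3544 shift=14
  byte[2]=0x1D cont=0 payload=0x1D=29: acc |= 29<<14 -> acc=478680 shift=21 [end]
Varint 1: bytes[0:3] = D8 9B 1D -> value 478680 (3 byte(s))
  byte[3]=0x9E cont=1 payload=0x1E=30: acc |= 30<<0 -> acc=30 shift=7
  byte[4]=0xB8 cont=1 payload=0x38=56: acc |= 56<<7 -> acc=7198 shift=14
  byte[5]=0x1D cont=0 payload=0x1D=29: acc |= 29<<14 -> acc=482334 shift=21 [end]
Varint 2: bytes[3:6] = 9E B8 1D -> value 482334 (3 byte(s))
  byte[6]=0xC9 cont=1 payload=0x49=73: acc |= 73<<0 -> acc=73 shift=7
  byte[7]=0x0D cont=0 payload=0x0D=13: acc |= 13<<7 -> acc=1737 shift=14 [end]
Varint 3: bytes[6:8] = C9 0D -> value 1737 (2 byte(s))
  byte[8]=0xA3 cont=1 payload=0x23=35: acc |= 35<<0 -> acc=35 shift=7
  byte[9]=0xA6 cont=1 payload=0x26=38: acc |= 38<<7 -> acc=4899 shift=14
  byte[10]=0x71 cont=0 payload=0x71=113: acc |= 113<<14 -> acc=1856291 shift=21 [end]
Varint 4: bytes[8:11] = A3 A6 71 -> value 1856291 (3 byte(s))
  byte[11]=0xE7 cont=1 payload=0x67=103: acc |= 103<<0 -> acc=103 shift=7
  byte[12]=0x51 cont=0 payload=0x51=81: acc |= 81<<7 -> acc=10471 shift=14 [end]
Varint 5: bytes[11:13] = E7 51 -> value 10471 (2 byte(s))
  byte[13]=0x1F cont=0 payload=0x1F=31: acc |= 31<<0 -> acc=31 shift=7 [end]
Varint 6: bytes[13:14] = 1F -> value 31 (1 byte(s))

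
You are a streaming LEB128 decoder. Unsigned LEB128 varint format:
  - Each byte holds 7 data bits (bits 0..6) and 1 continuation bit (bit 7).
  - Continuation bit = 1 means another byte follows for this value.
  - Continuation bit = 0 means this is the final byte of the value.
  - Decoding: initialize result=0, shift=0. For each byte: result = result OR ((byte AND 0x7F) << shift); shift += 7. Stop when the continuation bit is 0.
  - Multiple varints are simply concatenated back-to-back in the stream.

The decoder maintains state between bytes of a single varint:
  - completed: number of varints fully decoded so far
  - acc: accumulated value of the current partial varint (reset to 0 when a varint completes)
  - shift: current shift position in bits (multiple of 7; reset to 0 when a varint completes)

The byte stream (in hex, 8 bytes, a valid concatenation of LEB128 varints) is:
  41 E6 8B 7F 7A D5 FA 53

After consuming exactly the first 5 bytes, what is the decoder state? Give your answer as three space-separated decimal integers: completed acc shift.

byte[0]=0x41 cont=0 payload=0x41: varint #1 complete (value=65); reset -> completed=1 acc=0 shift=0
byte[1]=0xE6 cont=1 payload=0x66: acc |= 102<<0 -> completed=1 acc=102 shift=7
byte[2]=0x8B cont=1 payload=0x0B: acc |= 11<<7 -> completed=1 acc=1510 shift=14
byte[3]=0x7F cont=0 payload=0x7F: varint #2 complete (value=2082278); reset -> completed=2 acc=0 shift=0
byte[4]=0x7A cont=0 payload=0x7A: varint #3 complete (value=122); reset -> completed=3 acc=0 shift=0

Answer: 3 0 0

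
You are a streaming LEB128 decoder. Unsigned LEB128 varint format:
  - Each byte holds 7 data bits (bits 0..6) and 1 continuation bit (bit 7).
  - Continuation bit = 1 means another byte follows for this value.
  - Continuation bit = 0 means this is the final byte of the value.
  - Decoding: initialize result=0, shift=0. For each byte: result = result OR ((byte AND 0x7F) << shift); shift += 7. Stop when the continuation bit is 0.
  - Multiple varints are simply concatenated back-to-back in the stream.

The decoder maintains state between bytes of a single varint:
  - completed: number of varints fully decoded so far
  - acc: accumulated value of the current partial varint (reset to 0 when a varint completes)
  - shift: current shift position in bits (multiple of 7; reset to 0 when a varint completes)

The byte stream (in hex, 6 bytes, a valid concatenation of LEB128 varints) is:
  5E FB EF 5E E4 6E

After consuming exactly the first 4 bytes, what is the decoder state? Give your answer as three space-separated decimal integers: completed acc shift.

Answer: 2 0 0

Derivation:
byte[0]=0x5E cont=0 payload=0x5E: varint #1 complete (value=94); reset -> completed=1 acc=0 shift=0
byte[1]=0xFB cont=1 payload=0x7B: acc |= 123<<0 -> completed=1 acc=123 shift=7
byte[2]=0xEF cont=1 payload=0x6F: acc |= 111<<7 -> completed=1 acc=14331 shift=14
byte[3]=0x5E cont=0 payload=0x5E: varint #2 complete (value=1554427); reset -> completed=2 acc=0 shift=0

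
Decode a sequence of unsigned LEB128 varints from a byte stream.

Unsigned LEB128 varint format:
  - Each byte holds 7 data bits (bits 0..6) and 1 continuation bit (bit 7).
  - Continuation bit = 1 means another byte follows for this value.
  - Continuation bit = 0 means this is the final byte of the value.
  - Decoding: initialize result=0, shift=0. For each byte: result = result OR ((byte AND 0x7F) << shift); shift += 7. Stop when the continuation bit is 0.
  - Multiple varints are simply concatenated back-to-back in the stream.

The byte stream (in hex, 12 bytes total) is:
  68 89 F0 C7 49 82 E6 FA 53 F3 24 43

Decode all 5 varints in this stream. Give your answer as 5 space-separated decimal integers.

  byte[0]=0x68 cont=0 payload=0x68=104: acc |= 104<<0 -> acc=104 shift=7 [end]
Varint 1: bytes[0:1] = 68 -> value 104 (1 byte(s))
  byte[1]=0x89 cont=1 payload=0x09=9: acc |= 9<<0 -> acc=9 shift=7
  byte[2]=0xF0 cont=1 payload=0x70=112: acc |= 112<<7 -> acc=14345 shift=14
  byte[3]=0xC7 cont=1 payload=0x47=71: acc |= 71<<14 -> acc=1177609 shift=21
  byte[4]=0x49 cont=0 payload=0x49=73: acc |= 73<<21 -> acc=154269705 shift=28 [end]
Varint 2: bytes[1:5] = 89 F0 C7 49 -> value 154269705 (4 byte(s))
  byte[5]=0x82 cont=1 payload=0x02=2: acc |= 2<<0 -> acc=2 shift=7
  byte[6]=0xE6 cont=1 payload=0x66=102: acc |= 102<<7 -> acc=13058 shift=14
  byte[7]=0xFA cont=1 payload=0x7A=122: acc |= 122<<14 -> acc=2011906 shift=21
  byte[8]=0x53 cont=0 payload=0x53=83: acc |= 83<<21 -> acc=176075522 shift=28 [end]
Varint 3: bytes[5:9] = 82 E6 FA 53 -> value 176075522 (4 byte(s))
  byte[9]=0xF3 cont=1 payload=0x73=115: acc |= 115<<0 -> acc=115 shift=7
  byte[10]=0x24 cont=0 payload=0x24=36: acc |= 36<<7 -> acc=4723 shift=14 [end]
Varint 4: bytes[9:11] = F3 24 -> value 4723 (2 byte(s))
  byte[11]=0x43 cont=0 payload=0x43=67: acc |= 67<<0 -> acc=67 shift=7 [end]
Varint 5: bytes[11:12] = 43 -> value 67 (1 byte(s))

Answer: 104 154269705 176075522 4723 67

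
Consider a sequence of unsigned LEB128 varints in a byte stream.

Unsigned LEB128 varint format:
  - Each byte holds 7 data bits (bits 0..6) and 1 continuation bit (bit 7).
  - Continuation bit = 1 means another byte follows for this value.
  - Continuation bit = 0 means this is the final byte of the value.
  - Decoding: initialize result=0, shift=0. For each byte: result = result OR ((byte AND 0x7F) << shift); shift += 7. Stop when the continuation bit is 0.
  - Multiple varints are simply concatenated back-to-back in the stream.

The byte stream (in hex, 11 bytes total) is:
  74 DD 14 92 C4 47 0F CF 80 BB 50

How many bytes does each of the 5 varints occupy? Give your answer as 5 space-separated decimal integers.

  byte[0]=0x74 cont=0 payload=0x74=116: acc |= 116<<0 -> acc=116 shift=7 [end]
Varint 1: bytes[0:1] = 74 -> value 116 (1 byte(s))
  byte[1]=0xDD cont=1 payload=0x5D=93: acc |= 93<<0 -> acc=93 shift=7
  byte[2]=0x14 cont=0 payload=0x14=20: acc |= 20<<7 -> acc=2653 shift=14 [end]
Varint 2: bytes[1:3] = DD 14 -> value 2653 (2 byte(s))
  byte[3]=0x92 cont=1 payload=0x12=18: acc |= 18<<0 -> acc=18 shift=7
  byte[4]=0xC4 cont=1 payload=0x44=68: acc |= 68<<7 -> acc=8722 shift=14
  byte[5]=0x47 cont=0 payload=0x47=71: acc |= 71<<14 -> acc=1171986 shift=21 [end]
Varint 3: bytes[3:6] = 92 C4 47 -> value 1171986 (3 byte(s))
  byte[6]=0x0F cont=0 payload=0x0F=15: acc |= 15<<0 -> acc=15 shift=7 [end]
Varint 4: bytes[6:7] = 0F -> value 15 (1 byte(s))
  byte[7]=0xCF cont=1 payload=0x4F=79: acc |= 79<<0 -> acc=79 shift=7
  byte[8]=0x80 cont=1 payload=0x00=0: acc |= 0<<7 -> acc=79 shift=14
  byte[9]=0xBB cont=1 payload=0x3B=59: acc |= 59<<14 -> acc=966735 shift=21
  byte[10]=0x50 cont=0 payload=0x50=80: acc |= 80<<21 -> acc=168738895 shift=28 [end]
Varint 5: bytes[7:11] = CF 80 BB 50 -> value 168738895 (4 byte(s))

Answer: 1 2 3 1 4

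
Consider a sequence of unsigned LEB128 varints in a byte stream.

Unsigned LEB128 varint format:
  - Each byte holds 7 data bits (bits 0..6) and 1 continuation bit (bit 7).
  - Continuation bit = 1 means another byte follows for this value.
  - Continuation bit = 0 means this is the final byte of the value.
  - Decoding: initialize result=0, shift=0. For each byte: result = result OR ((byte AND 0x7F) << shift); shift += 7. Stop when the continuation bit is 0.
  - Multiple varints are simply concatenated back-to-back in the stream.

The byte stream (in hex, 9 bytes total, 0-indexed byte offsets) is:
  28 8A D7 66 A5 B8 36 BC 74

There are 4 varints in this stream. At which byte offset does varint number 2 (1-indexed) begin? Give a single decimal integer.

  byte[0]=0x28 cont=0 payload=0x28=40: acc |= 40<<0 -> acc=40 shift=7 [end]
Varint 1: bytes[0:1] = 28 -> value 40 (1 byte(s))
  byte[1]=0x8A cont=1 payload=0x0A=10: acc |= 10<<0 -> acc=10 shift=7
  byte[2]=0xD7 cont=1 payload=0x57=87: acc |= 87<<7 -> acc=11146 shift=14
  byte[3]=0x66 cont=0 payload=0x66=102: acc |= 102<<14 -> acc=1682314 shift=21 [end]
Varint 2: bytes[1:4] = 8A D7 66 -> value 1682314 (3 byte(s))
  byte[4]=0xA5 cont=1 payload=0x25=37: acc |= 37<<0 -> acc=37 shift=7
  byte[5]=0xB8 cont=1 payload=0x38=56: acc |= 56<<7 -> acc=7205 shift=14
  byte[6]=0x36 cont=0 payload=0x36=54: acc |= 54<<14 -> acc=891941 shift=21 [end]
Varint 3: bytes[4:7] = A5 B8 36 -> value 891941 (3 byte(s))
  byte[7]=0xBC cont=1 payload=0x3C=60: acc |= 60<<0 -> acc=60 shift=7
  byte[8]=0x74 cont=0 payload=0x74=116: acc |= 116<<7 -> acc=14908 shift=14 [end]
Varint 4: bytes[7:9] = BC 74 -> value 14908 (2 byte(s))

Answer: 1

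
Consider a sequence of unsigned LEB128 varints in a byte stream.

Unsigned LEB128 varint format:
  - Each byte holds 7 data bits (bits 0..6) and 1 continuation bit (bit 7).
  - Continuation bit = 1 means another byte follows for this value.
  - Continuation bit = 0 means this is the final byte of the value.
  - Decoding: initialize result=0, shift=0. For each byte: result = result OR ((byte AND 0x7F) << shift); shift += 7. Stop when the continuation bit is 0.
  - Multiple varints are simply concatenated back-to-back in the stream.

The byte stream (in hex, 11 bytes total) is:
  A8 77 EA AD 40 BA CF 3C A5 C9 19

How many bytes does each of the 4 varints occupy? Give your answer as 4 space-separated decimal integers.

  byte[0]=0xA8 cont=1 payload=0x28=40: acc |= 40<<0 -> acc=40 shift=7
  byte[1]=0x77 cont=0 payload=0x77=119: acc |= 119<<7 -> acc=15272 shift=14 [end]
Varint 1: bytes[0:2] = A8 77 -> value 15272 (2 byte(s))
  byte[2]=0xEA cont=1 payload=0x6A=106: acc |= 106<<0 -> acc=106 shift=7
  byte[3]=0xAD cont=1 payload=0x2D=45: acc |= 45<<7 -> acc=5866 shift=14
  byte[4]=0x40 cont=0 payload=0x40=64: acc |= 64<<14 -> acc=1054442 shift=21 [end]
Varint 2: bytes[2:5] = EA AD 40 -> value 1054442 (3 byte(s))
  byte[5]=0xBA cont=1 payload=0x3A=58: acc |= 58<<0 -> acc=58 shift=7
  byte[6]=0xCF cont=1 payload=0x4F=79: acc |= 79<<7 -> acc=10170 shift=14
  byte[7]=0x3C cont=0 payload=0x3C=60: acc |= 60<<14 -> acc=993210 shift=21 [end]
Varint 3: bytes[5:8] = BA CF 3C -> value 993210 (3 byte(s))
  byte[8]=0xA5 cont=1 payload=0x25=37: acc |= 37<<0 -> acc=37 shift=7
  byte[9]=0xC9 cont=1 payload=0x49=73: acc |= 73<<7 -> acc=9381 shift=14
  byte[10]=0x19 cont=0 payload=0x19=25: acc |= 25<<14 -> acc=418981 shift=21 [end]
Varint 4: bytes[8:11] = A5 C9 19 -> value 418981 (3 byte(s))

Answer: 2 3 3 3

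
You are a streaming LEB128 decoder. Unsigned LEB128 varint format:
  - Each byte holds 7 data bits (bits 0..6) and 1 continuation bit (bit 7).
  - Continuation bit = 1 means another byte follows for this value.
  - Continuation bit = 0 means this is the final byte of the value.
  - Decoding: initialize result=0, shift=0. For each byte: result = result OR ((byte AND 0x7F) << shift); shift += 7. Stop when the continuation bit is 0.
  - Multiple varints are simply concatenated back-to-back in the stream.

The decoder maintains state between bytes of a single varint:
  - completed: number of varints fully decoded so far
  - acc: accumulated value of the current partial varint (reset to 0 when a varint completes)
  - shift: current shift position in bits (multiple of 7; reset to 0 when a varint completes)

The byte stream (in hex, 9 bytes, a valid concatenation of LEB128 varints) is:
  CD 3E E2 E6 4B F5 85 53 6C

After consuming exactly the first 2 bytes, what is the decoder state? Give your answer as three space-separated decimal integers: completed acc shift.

Answer: 1 0 0

Derivation:
byte[0]=0xCD cont=1 payload=0x4D: acc |= 77<<0 -> completed=0 acc=77 shift=7
byte[1]=0x3E cont=0 payload=0x3E: varint #1 complete (value=8013); reset -> completed=1 acc=0 shift=0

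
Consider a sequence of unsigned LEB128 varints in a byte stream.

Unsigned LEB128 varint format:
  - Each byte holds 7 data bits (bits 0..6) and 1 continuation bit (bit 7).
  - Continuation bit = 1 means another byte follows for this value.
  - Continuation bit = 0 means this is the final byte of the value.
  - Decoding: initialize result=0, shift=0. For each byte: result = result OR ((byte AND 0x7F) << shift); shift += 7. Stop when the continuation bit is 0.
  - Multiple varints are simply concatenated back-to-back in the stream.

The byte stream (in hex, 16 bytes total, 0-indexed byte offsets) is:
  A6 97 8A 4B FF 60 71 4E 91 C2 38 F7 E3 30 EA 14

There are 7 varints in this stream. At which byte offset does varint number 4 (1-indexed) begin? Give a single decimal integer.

Answer: 7

Derivation:
  byte[0]=0xA6 cont=1 payload=0x26=38: acc |= 38<<0 -> acc=38 shift=7
  byte[1]=0x97 cont=1 payload=0x17=23: acc |= 23<<7 -> acc=2982 shift=14
  byte[2]=0x8A cont=1 payload=0x0A=10: acc |= 10<<14 -> acc=166822 shift=21
  byte[3]=0x4B cont=0 payload=0x4B=75: acc |= 75<<21 -> acc=157453222 shift=28 [end]
Varint 1: bytes[0:4] = A6 97 8A 4B -> value 157453222 (4 byte(s))
  byte[4]=0xFF cont=1 payload=0x7F=127: acc |= 127<<0 -> acc=127 shift=7
  byte[5]=0x60 cont=0 payload=0x60=96: acc |= 96<<7 -> acc=12415 shift=14 [end]
Varint 2: bytes[4:6] = FF 60 -> value 12415 (2 byte(s))
  byte[6]=0x71 cont=0 payload=0x71=113: acc |= 113<<0 -> acc=113 shift=7 [end]
Varint 3: bytes[6:7] = 71 -> value 113 (1 byte(s))
  byte[7]=0x4E cont=0 payload=0x4E=78: acc |= 78<<0 -> acc=78 shift=7 [end]
Varint 4: bytes[7:8] = 4E -> value 78 (1 byte(s))
  byte[8]=0x91 cont=1 payload=0x11=17: acc |= 17<<0 -> acc=17 shift=7
  byte[9]=0xC2 cont=1 payload=0x42=66: acc |= 66<<7 -> acc=8465 shift=14
  byte[10]=0x38 cont=0 payload=0x38=56: acc |= 56<<14 -> acc=925969 shift=21 [end]
Varint 5: bytes[8:11] = 91 C2 38 -> value 925969 (3 byte(s))
  byte[11]=0xF7 cont=1 payload=0x77=119: acc |= 119<<0 -> acc=119 shift=7
  byte[12]=0xE3 cont=1 payload=0x63=99: acc |= 99<<7 -> acc=12791 shift=14
  byte[13]=0x30 cont=0 payload=0x30=48: acc |= 48<<14 -> acc=799223 shift=21 [end]
Varint 6: bytes[11:14] = F7 E3 30 -> value 799223 (3 byte(s))
  byte[14]=0xEA cont=1 payload=0x6A=106: acc |= 106<<0 -> acc=106 shift=7
  byte[15]=0x14 cont=0 payload=0x14=20: acc |= 20<<7 -> acc=2666 shift=14 [end]
Varint 7: bytes[14:16] = EA 14 -> value 2666 (2 byte(s))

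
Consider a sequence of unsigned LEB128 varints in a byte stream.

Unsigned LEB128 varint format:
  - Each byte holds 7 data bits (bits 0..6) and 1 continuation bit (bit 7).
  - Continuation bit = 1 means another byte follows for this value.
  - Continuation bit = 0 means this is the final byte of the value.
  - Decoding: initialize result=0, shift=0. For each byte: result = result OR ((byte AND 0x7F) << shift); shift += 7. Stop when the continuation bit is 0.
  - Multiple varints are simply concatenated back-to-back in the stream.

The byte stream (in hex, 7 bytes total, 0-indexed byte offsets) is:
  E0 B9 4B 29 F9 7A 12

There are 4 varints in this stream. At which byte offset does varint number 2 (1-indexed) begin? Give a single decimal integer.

  byte[0]=0xE0 cont=1 payload=0x60=96: acc |= 96<<0 -> acc=96 shift=7
  byte[1]=0xB9 cont=1 payload=0x39=57: acc |= 57<<7 -> acc=7392 shift=14
  byte[2]=0x4B cont=0 payload=0x4B=75: acc |= 75<<14 -> acc=1236192 shift=21 [end]
Varint 1: bytes[0:3] = E0 B9 4B -> value 1236192 (3 byte(s))
  byte[3]=0x29 cont=0 payload=0x29=41: acc |= 41<<0 -> acc=41 shift=7 [end]
Varint 2: bytes[3:4] = 29 -> value 41 (1 byte(s))
  byte[4]=0xF9 cont=1 payload=0x79=121: acc |= 121<<0 -> acc=121 shift=7
  byte[5]=0x7A cont=0 payload=0x7A=122: acc |= 122<<7 -> acc=15737 shift=14 [end]
Varint 3: bytes[4:6] = F9 7A -> value 15737 (2 byte(s))
  byte[6]=0x12 cont=0 payload=0x12=18: acc |= 18<<0 -> acc=18 shift=7 [end]
Varint 4: bytes[6:7] = 12 -> value 18 (1 byte(s))

Answer: 3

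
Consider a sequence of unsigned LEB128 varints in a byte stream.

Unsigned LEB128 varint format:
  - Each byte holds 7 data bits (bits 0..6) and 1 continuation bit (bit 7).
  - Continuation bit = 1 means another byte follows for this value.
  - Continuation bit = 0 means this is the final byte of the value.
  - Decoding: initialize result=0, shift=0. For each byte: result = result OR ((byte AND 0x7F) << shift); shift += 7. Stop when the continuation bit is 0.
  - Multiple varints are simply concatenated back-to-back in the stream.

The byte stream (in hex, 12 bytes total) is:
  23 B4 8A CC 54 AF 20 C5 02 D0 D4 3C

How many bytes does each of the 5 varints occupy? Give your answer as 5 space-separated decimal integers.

  byte[0]=0x23 cont=0 payload=0x23=35: acc |= 35<<0 -> acc=35 shift=7 [end]
Varint 1: bytes[0:1] = 23 -> value 35 (1 byte(s))
  byte[1]=0xB4 cont=1 payload=0x34=52: acc |= 52<<0 -> acc=52 shift=7
  byte[2]=0x8A cont=1 payload=0x0A=10: acc |= 10<<7 -> acc=1332 shift=14
  byte[3]=0xCC cont=1 payload=0x4C=76: acc |= 76<<14 -> acc=1246516 shift=21
  byte[4]=0x54 cont=0 payload=0x54=84: acc |= 84<<21 -> acc=177407284 shift=28 [end]
Varint 2: bytes[1:5] = B4 8A CC 54 -> value 177407284 (4 byte(s))
  byte[5]=0xAF cont=1 payload=0x2F=47: acc |= 47<<0 -> acc=47 shift=7
  byte[6]=0x20 cont=0 payload=0x20=32: acc |= 32<<7 -> acc=4143 shift=14 [end]
Varint 3: bytes[5:7] = AF 20 -> value 4143 (2 byte(s))
  byte[7]=0xC5 cont=1 payload=0x45=69: acc |= 69<<0 -> acc=69 shift=7
  byte[8]=0x02 cont=0 payload=0x02=2: acc |= 2<<7 -> acc=325 shift=14 [end]
Varint 4: bytes[7:9] = C5 02 -> value 325 (2 byte(s))
  byte[9]=0xD0 cont=1 payload=0x50=80: acc |= 80<<0 -> acc=80 shift=7
  byte[10]=0xD4 cont=1 payload=0x54=84: acc |= 84<<7 -> acc=10832 shift=14
  byte[11]=0x3C cont=0 payload=0x3C=60: acc |= 60<<14 -> acc=993872 shift=21 [end]
Varint 5: bytes[9:12] = D0 D4 3C -> value 993872 (3 byte(s))

Answer: 1 4 2 2 3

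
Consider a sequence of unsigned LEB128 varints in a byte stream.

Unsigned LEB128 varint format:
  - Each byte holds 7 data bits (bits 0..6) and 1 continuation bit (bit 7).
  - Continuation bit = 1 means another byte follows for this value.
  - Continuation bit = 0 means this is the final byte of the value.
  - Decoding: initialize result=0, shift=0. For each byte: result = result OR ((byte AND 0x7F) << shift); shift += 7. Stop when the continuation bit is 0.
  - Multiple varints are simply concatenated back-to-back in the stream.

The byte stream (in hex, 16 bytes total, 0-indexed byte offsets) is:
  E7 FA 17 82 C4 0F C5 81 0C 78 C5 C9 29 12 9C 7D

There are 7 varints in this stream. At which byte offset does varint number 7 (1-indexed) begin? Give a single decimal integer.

Answer: 14

Derivation:
  byte[0]=0xE7 cont=1 payload=0x67=103: acc |= 103<<0 -> acc=103 shift=7
  byte[1]=0xFA cont=1 payload=0x7A=122: acc |= 122<<7 -> acc=15719 shift=14
  byte[2]=0x17 cont=0 payload=0x17=23: acc |= 23<<14 -> acc=392551 shift=21 [end]
Varint 1: bytes[0:3] = E7 FA 17 -> value 392551 (3 byte(s))
  byte[3]=0x82 cont=1 payload=0x02=2: acc |= 2<<0 -> acc=2 shift=7
  byte[4]=0xC4 cont=1 payload=0x44=68: acc |= 68<<7 -> acc=8706 shift=14
  byte[5]=0x0F cont=0 payload=0x0F=15: acc |= 15<<14 -> acc=254466 shift=21 [end]
Varint 2: bytes[3:6] = 82 C4 0F -> value 254466 (3 byte(s))
  byte[6]=0xC5 cont=1 payload=0x45=69: acc |= 69<<0 -> acc=69 shift=7
  byte[7]=0x81 cont=1 payload=0x01=1: acc |= 1<<7 -> acc=197 shift=14
  byte[8]=0x0C cont=0 payload=0x0C=12: acc |= 12<<14 -> acc=196805 shift=21 [end]
Varint 3: bytes[6:9] = C5 81 0C -> value 196805 (3 byte(s))
  byte[9]=0x78 cont=0 payload=0x78=120: acc |= 120<<0 -> acc=120 shift=7 [end]
Varint 4: bytes[9:10] = 78 -> value 120 (1 byte(s))
  byte[10]=0xC5 cont=1 payload=0x45=69: acc |= 69<<0 -> acc=69 shift=7
  byte[11]=0xC9 cont=1 payload=0x49=73: acc |= 73<<7 -> acc=9413 shift=14
  byte[12]=0x29 cont=0 payload=0x29=41: acc |= 41<<14 -> acc=681157 shift=21 [end]
Varint 5: bytes[10:13] = C5 C9 29 -> value 681157 (3 byte(s))
  byte[13]=0x12 cont=0 payload=0x12=18: acc |= 18<<0 -> acc=18 shift=7 [end]
Varint 6: bytes[13:14] = 12 -> value 18 (1 byte(s))
  byte[14]=0x9C cont=1 payload=0x1C=28: acc |= 28<<0 -> acc=28 shift=7
  byte[15]=0x7D cont=0 payload=0x7D=125: acc |= 125<<7 -> acc=16028 shift=14 [end]
Varint 7: bytes[14:16] = 9C 7D -> value 16028 (2 byte(s))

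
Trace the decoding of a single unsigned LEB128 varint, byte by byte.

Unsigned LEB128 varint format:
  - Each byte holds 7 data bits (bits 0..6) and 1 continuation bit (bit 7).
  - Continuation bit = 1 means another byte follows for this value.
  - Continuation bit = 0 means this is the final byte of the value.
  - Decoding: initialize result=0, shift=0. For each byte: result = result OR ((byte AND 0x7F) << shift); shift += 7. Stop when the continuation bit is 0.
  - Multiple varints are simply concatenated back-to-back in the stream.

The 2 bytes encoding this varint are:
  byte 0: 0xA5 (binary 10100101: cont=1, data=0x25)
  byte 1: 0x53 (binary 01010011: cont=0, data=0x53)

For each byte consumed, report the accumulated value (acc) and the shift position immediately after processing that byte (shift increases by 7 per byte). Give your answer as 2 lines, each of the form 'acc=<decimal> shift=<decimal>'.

byte 0=0xA5: payload=0x25=37, contrib = 37<<0 = 37; acc -> 37, shift -> 7
byte 1=0x53: payload=0x53=83, contrib = 83<<7 = 10624; acc -> 10661, shift -> 14

Answer: acc=37 shift=7
acc=10661 shift=14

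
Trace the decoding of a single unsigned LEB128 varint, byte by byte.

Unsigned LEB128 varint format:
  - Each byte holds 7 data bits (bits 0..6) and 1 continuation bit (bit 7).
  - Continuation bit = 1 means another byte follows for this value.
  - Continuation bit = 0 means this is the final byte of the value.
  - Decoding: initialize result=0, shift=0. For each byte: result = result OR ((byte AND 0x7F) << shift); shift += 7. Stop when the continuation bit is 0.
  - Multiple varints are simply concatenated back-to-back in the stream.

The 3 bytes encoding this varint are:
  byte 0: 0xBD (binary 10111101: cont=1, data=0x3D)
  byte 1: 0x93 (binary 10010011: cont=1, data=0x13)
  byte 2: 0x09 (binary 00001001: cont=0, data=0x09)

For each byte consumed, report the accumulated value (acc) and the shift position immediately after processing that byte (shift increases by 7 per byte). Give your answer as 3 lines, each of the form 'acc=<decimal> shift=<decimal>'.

Answer: acc=61 shift=7
acc=2493 shift=14
acc=149949 shift=21

Derivation:
byte 0=0xBD: payload=0x3D=61, contrib = 61<<0 = 61; acc -> 61, shift -> 7
byte 1=0x93: payload=0x13=19, contrib = 19<<7 = 2432; acc -> 2493, shift -> 14
byte 2=0x09: payload=0x09=9, contrib = 9<<14 = 147456; acc -> 149949, shift -> 21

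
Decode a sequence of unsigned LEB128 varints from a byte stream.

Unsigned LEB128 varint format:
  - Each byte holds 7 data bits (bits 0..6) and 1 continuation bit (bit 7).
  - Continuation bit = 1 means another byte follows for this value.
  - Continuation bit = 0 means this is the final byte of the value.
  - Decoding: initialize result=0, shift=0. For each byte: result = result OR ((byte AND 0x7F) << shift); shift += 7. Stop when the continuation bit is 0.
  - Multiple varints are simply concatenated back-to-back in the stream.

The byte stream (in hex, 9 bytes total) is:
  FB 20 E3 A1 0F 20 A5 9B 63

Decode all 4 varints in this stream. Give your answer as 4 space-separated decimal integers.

  byte[0]=0xFB cont=1 payload=0x7B=123: acc |= 123<<0 -> acc=123 shift=7
  byte[1]=0x20 cont=0 payload=0x20=32: acc |= 32<<7 -> acc=4219 shift=14 [end]
Varint 1: bytes[0:2] = FB 20 -> value 4219 (2 byte(s))
  byte[2]=0xE3 cont=1 payload=0x63=99: acc |= 99<<0 -> acc=99 shift=7
  byte[3]=0xA1 cont=1 payload=0x21=33: acc |= 33<<7 -> acc=4323 shift=14
  byte[4]=0x0F cont=0 payload=0x0F=15: acc |= 15<<14 -> acc=250083 shift=21 [end]
Varint 2: bytes[2:5] = E3 A1 0F -> value 250083 (3 byte(s))
  byte[5]=0x20 cont=0 payload=0x20=32: acc |= 32<<0 -> acc=32 shift=7 [end]
Varint 3: bytes[5:6] = 20 -> value 32 (1 byte(s))
  byte[6]=0xA5 cont=1 payload=0x25=37: acc |= 37<<0 -> acc=37 shift=7
  byte[7]=0x9B cont=1 payload=0x1B=27: acc |= 27<<7 -> acc=3493 shift=14
  byte[8]=0x63 cont=0 payload=0x63=99: acc |= 99<<14 -> acc=1625509 shift=21 [end]
Varint 4: bytes[6:9] = A5 9B 63 -> value 1625509 (3 byte(s))

Answer: 4219 250083 32 1625509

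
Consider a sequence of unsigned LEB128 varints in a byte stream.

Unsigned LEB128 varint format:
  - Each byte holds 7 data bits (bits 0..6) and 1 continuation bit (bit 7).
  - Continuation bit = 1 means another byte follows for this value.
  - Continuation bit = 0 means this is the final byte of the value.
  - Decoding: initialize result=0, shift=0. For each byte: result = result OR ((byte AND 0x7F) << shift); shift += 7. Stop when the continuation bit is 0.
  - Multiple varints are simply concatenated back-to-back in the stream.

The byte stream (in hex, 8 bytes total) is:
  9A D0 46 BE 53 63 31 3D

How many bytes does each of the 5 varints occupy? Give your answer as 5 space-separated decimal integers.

Answer: 3 2 1 1 1

Derivation:
  byte[0]=0x9A cont=1 payload=0x1A=26: acc |= 26<<0 -> acc=26 shift=7
  byte[1]=0xD0 cont=1 payload=0x50=80: acc |= 80<<7 -> acc=10266 shift=14
  byte[2]=0x46 cont=0 payload=0x46=70: acc |= 70<<14 -> acc=1157146 shift=21 [end]
Varint 1: bytes[0:3] = 9A D0 46 -> value 1157146 (3 byte(s))
  byte[3]=0xBE cont=1 payload=0x3E=62: acc |= 62<<0 -> acc=62 shift=7
  byte[4]=0x53 cont=0 payload=0x53=83: acc |= 83<<7 -> acc=10686 shift=14 [end]
Varint 2: bytes[3:5] = BE 53 -> value 10686 (2 byte(s))
  byte[5]=0x63 cont=0 payload=0x63=99: acc |= 99<<0 -> acc=99 shift=7 [end]
Varint 3: bytes[5:6] = 63 -> value 99 (1 byte(s))
  byte[6]=0x31 cont=0 payload=0x31=49: acc |= 49<<0 -> acc=49 shift=7 [end]
Varint 4: bytes[6:7] = 31 -> value 49 (1 byte(s))
  byte[7]=0x3D cont=0 payload=0x3D=61: acc |= 61<<0 -> acc=61 shift=7 [end]
Varint 5: bytes[7:8] = 3D -> value 61 (1 byte(s))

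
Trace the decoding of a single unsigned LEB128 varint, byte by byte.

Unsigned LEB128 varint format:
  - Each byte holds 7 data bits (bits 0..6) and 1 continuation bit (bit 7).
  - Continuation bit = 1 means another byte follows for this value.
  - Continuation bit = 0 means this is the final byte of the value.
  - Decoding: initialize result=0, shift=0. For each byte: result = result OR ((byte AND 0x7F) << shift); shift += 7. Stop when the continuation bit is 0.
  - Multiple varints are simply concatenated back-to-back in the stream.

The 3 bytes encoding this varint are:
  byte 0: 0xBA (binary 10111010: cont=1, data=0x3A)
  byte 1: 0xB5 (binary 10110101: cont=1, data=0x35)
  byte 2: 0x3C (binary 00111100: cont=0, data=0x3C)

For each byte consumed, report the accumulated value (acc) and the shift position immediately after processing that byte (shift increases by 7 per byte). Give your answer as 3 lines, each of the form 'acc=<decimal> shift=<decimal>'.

Answer: acc=58 shift=7
acc=6842 shift=14
acc=989882 shift=21

Derivation:
byte 0=0xBA: payload=0x3A=58, contrib = 58<<0 = 58; acc -> 58, shift -> 7
byte 1=0xB5: payload=0x35=53, contrib = 53<<7 = 6784; acc -> 6842, shift -> 14
byte 2=0x3C: payload=0x3C=60, contrib = 60<<14 = 983040; acc -> 989882, shift -> 21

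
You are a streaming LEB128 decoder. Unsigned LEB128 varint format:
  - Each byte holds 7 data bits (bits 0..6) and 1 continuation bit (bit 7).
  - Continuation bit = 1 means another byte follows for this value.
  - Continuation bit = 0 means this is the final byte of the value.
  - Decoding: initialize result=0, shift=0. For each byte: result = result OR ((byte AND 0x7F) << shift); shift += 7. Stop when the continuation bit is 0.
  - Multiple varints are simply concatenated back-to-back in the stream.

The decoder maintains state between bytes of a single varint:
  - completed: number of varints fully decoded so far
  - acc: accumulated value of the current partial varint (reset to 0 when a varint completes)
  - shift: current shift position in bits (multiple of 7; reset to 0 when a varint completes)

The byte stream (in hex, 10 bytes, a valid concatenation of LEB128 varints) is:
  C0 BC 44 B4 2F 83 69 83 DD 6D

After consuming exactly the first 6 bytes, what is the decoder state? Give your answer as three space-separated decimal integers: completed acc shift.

Answer: 2 3 7

Derivation:
byte[0]=0xC0 cont=1 payload=0x40: acc |= 64<<0 -> completed=0 acc=64 shift=7
byte[1]=0xBC cont=1 payload=0x3C: acc |= 60<<7 -> completed=0 acc=7744 shift=14
byte[2]=0x44 cont=0 payload=0x44: varint #1 complete (value=1121856); reset -> completed=1 acc=0 shift=0
byte[3]=0xB4 cont=1 payload=0x34: acc |= 52<<0 -> completed=1 acc=52 shift=7
byte[4]=0x2F cont=0 payload=0x2F: varint #2 complete (value=6068); reset -> completed=2 acc=0 shift=0
byte[5]=0x83 cont=1 payload=0x03: acc |= 3<<0 -> completed=2 acc=3 shift=7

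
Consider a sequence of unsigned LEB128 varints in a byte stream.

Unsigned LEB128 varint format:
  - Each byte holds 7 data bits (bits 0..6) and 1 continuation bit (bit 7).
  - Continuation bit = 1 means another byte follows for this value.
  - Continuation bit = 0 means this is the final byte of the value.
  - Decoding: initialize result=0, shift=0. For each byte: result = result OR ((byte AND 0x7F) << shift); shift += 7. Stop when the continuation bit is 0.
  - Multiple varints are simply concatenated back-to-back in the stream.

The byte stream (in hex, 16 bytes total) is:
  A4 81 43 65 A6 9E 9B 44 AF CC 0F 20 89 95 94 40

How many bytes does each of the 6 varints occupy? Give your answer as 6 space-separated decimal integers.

Answer: 3 1 4 3 1 4

Derivation:
  byte[0]=0xA4 cont=1 payload=0x24=36: acc |= 36<<0 -> acc=36 shift=7
  byte[1]=0x81 cont=1 payload=0x01=1: acc |= 1<<7 -> acc=164 shift=14
  byte[2]=0x43 cont=0 payload=0x43=67: acc |= 67<<14 -> acc=1097892 shift=21 [end]
Varint 1: bytes[0:3] = A4 81 43 -> value 1097892 (3 byte(s))
  byte[3]=0x65 cont=0 payload=0x65=101: acc |= 101<<0 -> acc=101 shift=7 [end]
Varint 2: bytes[3:4] = 65 -> value 101 (1 byte(s))
  byte[4]=0xA6 cont=1 payload=0x26=38: acc |= 38<<0 -> acc=38 shift=7
  byte[5]=0x9E cont=1 payload=0x1E=30: acc |= 30<<7 -> acc=3878 shift=14
  byte[6]=0x9B cont=1 payload=0x1B=27: acc |= 27<<14 -> acc=446246 shift=21
  byte[7]=0x44 cont=0 payload=0x44=68: acc |= 68<<21 -> acc=143052582 shift=28 [end]
Varint 3: bytes[4:8] = A6 9E 9B 44 -> value 143052582 (4 byte(s))
  byte[8]=0xAF cont=1 payload=0x2F=47: acc |= 47<<0 -> acc=47 shift=7
  byte[9]=0xCC cont=1 payload=0x4C=76: acc |= 76<<7 -> acc=9775 shift=14
  byte[10]=0x0F cont=0 payload=0x0F=15: acc |= 15<<14 -> acc=255535 shift=21 [end]
Varint 4: bytes[8:11] = AF CC 0F -> value 255535 (3 byte(s))
  byte[11]=0x20 cont=0 payload=0x20=32: acc |= 32<<0 -> acc=32 shift=7 [end]
Varint 5: bytes[11:12] = 20 -> value 32 (1 byte(s))
  byte[12]=0x89 cont=1 payload=0x09=9: acc |= 9<<0 -> acc=9 shift=7
  byte[13]=0x95 cont=1 payload=0x15=21: acc |= 21<<7 -> acc=2697 shift=14
  byte[14]=0x94 cont=1 payload=0x14=20: acc |= 20<<14 -> acc=330377 shift=21
  byte[15]=0x40 cont=0 payload=0x40=64: acc |= 64<<21 -> acc=134548105 shift=28 [end]
Varint 6: bytes[12:16] = 89 95 94 40 -> value 134548105 (4 byte(s))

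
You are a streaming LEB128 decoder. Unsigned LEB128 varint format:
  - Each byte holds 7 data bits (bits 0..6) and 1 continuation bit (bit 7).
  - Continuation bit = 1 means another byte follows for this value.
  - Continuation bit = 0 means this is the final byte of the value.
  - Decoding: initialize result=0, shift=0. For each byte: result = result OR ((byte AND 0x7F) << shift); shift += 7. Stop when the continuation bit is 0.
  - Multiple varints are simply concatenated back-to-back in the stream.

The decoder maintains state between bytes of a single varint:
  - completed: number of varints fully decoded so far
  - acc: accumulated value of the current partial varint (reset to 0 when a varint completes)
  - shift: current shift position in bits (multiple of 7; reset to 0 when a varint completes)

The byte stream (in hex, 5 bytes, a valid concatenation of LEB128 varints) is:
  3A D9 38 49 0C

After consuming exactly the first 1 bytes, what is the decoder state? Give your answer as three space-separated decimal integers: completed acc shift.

Answer: 1 0 0

Derivation:
byte[0]=0x3A cont=0 payload=0x3A: varint #1 complete (value=58); reset -> completed=1 acc=0 shift=0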